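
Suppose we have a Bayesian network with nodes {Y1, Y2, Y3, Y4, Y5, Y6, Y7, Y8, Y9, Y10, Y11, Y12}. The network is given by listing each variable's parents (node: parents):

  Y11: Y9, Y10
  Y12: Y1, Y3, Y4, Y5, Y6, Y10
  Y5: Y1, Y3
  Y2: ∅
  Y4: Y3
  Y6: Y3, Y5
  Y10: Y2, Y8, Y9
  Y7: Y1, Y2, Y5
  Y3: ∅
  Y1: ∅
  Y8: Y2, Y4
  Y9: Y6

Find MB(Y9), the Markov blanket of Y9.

{Y2, Y6, Y8, Y10, Y11}

Recall MB(v) = parents ∪ children ∪ spouses, where spouses are the other parents of v's children.
Pa(Y9) = {Y6}.
Children of Y9: Y10, Y11.
Other parents of Y9's children:
  parents(Y10) \ {Y9} = {Y2, Y8}.
  Y11's other parent is Y10.
Taking the union gives {Y2, Y6, Y8, Y10, Y11}.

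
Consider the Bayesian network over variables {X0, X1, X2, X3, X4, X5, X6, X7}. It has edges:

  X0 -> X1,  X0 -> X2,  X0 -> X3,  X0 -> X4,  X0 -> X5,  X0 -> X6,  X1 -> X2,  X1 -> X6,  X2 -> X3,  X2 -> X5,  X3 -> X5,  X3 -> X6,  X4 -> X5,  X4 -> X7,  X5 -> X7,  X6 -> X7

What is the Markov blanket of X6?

{X0, X1, X3, X4, X5, X7}

Ch(X6) = {X7}.
X6's parents: X0, X1, X3.
Parents of each child, excluding X6:
  X7's other parents are X4, X5.
MB(X6) = {X0, X1, X3, X4, X5, X7}.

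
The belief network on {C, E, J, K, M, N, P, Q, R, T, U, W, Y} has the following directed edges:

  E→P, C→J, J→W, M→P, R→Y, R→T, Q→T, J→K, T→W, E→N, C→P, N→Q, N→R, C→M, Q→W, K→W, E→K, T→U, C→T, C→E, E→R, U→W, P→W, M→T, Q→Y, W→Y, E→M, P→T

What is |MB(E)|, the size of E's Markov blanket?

Recall MB(v) = parents ∪ children ∪ spouses, where spouses are the other parents of v's children.
Pa(E) = {C}.
E's children: K, M, N, P, R.
Parents of each child, excluding E:
  K: J
  M: C
  N: —
  P: C, M
  R: N
MB(E) = {C, J, K, M, N, P, R}, which has 7 nodes.

7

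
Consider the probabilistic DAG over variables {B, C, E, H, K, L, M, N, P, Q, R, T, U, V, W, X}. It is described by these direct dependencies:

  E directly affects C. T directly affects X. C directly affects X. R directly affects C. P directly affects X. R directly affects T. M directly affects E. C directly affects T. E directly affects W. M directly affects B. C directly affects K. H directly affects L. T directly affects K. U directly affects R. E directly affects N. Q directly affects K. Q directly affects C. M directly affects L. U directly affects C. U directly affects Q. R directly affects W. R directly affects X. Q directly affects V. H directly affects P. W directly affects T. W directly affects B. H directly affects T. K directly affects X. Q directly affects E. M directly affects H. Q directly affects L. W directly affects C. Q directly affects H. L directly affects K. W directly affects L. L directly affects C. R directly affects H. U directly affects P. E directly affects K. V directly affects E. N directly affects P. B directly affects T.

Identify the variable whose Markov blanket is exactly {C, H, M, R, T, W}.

B

The target node must have every member of {C, H, M, R, T, W} as a parent, child, or co-parent, and no others.
Parents of B: M, W; children: T; co-parents: C, H, R, W.
These exactly cover the given set, so the node is B.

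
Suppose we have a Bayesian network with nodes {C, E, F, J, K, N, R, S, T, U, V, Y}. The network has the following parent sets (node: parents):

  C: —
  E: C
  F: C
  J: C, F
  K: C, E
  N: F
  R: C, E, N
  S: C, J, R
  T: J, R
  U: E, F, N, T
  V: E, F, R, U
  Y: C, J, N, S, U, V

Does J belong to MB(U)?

J is a co-parent of U: both are parents of Y.
So J ∈ MB(U).

Yes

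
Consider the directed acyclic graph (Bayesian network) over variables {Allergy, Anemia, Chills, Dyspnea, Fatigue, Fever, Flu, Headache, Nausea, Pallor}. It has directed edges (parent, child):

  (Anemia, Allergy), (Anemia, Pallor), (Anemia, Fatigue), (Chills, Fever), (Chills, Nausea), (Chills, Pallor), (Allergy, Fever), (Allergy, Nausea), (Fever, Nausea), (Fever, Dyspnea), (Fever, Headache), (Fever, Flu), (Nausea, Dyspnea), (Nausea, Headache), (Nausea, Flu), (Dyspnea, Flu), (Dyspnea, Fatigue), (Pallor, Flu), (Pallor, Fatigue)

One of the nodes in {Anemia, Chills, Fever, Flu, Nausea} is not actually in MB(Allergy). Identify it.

Parents of Allergy: Anemia.
Allergy's children: Fever, Nausea.
For each child, the remaining parents (spouses of Allergy):
  Fever: Chills
  Nausea: Chills, Fever
MB(Allergy) = {Anemia, Chills, Fever, Nausea}.
Flu is neither a parent, child, nor co-parent of Allergy, so it does not belong.

Flu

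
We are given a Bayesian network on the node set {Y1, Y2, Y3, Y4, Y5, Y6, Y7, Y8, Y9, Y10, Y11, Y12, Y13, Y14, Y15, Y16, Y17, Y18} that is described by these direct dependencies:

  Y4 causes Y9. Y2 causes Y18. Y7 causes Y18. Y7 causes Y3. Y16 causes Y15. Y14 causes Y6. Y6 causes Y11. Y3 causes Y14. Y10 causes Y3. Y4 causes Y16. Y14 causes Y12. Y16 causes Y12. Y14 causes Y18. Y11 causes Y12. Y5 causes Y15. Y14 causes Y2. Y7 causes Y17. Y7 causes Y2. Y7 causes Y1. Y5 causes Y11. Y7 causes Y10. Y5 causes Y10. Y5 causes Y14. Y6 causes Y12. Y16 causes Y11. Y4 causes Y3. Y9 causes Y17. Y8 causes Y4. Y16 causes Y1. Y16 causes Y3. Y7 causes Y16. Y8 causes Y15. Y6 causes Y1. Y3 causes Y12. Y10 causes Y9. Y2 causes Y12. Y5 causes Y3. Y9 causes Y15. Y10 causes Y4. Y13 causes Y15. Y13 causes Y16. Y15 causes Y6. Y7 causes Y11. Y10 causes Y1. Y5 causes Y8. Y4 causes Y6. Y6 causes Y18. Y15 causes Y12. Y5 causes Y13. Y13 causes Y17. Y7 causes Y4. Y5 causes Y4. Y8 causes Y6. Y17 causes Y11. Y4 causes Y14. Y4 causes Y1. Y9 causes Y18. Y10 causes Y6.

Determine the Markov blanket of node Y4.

Recall MB(v) = parents ∪ children ∪ spouses, where spouses are the other parents of v's children.
Parents of Y4: Y5, Y7, Y8, Y10.
Y4 has children Y1, Y3, Y6, Y9, Y14, Y16.
Co-parents of Y4 (other parents of its children):
  Y9's other parent is Y10.
  Y16's other parents are Y7, Y13.
  Y3's other parents are Y5, Y7, Y10, Y16.
  Y14's other parents are Y3, Y5.
  parents(Y6) \ {Y4} = {Y8, Y10, Y14, Y15}.
  Y1 also has parents Y6, Y7, Y10, Y16.
MB(Y4) = {Y1, Y3, Y5, Y6, Y7, Y8, Y9, Y10, Y13, Y14, Y15, Y16}.

{Y1, Y3, Y5, Y6, Y7, Y8, Y9, Y10, Y13, Y14, Y15, Y16}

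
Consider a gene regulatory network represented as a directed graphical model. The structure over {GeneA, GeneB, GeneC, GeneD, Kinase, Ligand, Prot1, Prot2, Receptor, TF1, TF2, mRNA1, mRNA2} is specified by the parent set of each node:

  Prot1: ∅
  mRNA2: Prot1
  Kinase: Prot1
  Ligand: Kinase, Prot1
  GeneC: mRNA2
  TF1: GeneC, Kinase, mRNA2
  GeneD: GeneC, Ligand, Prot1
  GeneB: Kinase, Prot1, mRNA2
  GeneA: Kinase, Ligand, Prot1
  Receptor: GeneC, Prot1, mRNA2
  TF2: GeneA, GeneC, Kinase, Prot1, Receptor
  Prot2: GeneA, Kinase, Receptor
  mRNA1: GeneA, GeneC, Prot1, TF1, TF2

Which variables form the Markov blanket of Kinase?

Kinase has children GeneA, GeneB, Ligand, Prot2, TF1, TF2.
Kinase's parents: Prot1.
Parents of each child, excluding Kinase:
  Ligand also has parent Prot1.
  TF1 also has parents GeneC, mRNA2.
  GeneB also has parents Prot1, mRNA2.
  GeneA also has parents Ligand, Prot1.
  TF2 also has parents GeneA, GeneC, Prot1, Receptor.
  Prot2 also has parents GeneA, Receptor.
Union: {Prot1} ∪ {GeneA, GeneB, Ligand, Prot2, TF1, TF2} ∪ {GeneA, GeneC, Ligand, Prot1, Receptor, mRNA2} = {GeneA, GeneB, GeneC, Ligand, Prot1, Prot2, Receptor, TF1, TF2, mRNA2}.

{GeneA, GeneB, GeneC, Ligand, Prot1, Prot2, Receptor, TF1, TF2, mRNA2}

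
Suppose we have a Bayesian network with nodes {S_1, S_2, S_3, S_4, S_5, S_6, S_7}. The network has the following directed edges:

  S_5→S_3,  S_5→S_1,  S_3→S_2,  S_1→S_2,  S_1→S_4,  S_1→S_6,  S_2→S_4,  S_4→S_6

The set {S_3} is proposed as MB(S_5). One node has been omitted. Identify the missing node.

S_1

The Markov blanket of a node is its parents, its children, and the other parents of its children.
S_5 has no parents.
S_5's children: S_1, S_3.
Co-parents of S_5 (other parents of its children):
  S_3: —
  S_1: —
MB(S_5) = {S_1, S_3}.
Comparing with the claimed set, S_1 is missing.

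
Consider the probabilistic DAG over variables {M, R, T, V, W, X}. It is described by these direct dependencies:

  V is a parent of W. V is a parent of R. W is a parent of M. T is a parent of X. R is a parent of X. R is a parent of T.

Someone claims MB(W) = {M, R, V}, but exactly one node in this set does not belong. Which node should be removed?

Parents of W: V.
W's children: M.
For each child, the remaining parents (spouses of W):
  M: —
MB(W) = {M, V}.
R is neither a parent, child, nor co-parent of W, so it does not belong.

R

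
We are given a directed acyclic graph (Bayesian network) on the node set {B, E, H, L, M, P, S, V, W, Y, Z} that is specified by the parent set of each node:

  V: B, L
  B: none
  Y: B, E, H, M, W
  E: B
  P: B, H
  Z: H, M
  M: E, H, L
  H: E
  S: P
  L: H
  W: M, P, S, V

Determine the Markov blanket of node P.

Recall MB(v) = parents ∪ children ∪ spouses, where spouses are the other parents of v's children.
P's parents: B, H.
P has children S, W.
Other parents of P's children:
  S: —
  W: M, S, V
So the Markov blanket of P is {B, H, M, S, V, W}.

{B, H, M, S, V, W}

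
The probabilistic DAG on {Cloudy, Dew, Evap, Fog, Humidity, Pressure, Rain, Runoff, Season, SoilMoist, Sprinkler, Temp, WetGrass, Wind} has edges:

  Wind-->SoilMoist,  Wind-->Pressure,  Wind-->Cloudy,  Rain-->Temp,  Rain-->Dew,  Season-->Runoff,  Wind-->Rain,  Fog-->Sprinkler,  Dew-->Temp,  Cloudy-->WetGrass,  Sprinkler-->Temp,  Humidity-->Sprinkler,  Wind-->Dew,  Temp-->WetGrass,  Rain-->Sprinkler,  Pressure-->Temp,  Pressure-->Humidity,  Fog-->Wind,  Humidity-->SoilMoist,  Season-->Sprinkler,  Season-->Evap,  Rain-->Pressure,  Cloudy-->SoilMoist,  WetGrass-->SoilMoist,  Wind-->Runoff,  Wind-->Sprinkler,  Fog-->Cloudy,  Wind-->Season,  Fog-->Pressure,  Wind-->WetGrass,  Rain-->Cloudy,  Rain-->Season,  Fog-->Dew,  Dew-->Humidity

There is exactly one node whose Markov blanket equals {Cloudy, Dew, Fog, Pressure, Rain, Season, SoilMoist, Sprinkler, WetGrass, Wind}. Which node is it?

Humidity

The target node must have every member of {Cloudy, Dew, Fog, Pressure, Rain, Season, SoilMoist, Sprinkler, WetGrass, Wind} as a parent, child, or co-parent, and no others.
Parents of Humidity: Dew, Pressure; children: SoilMoist, Sprinkler; co-parents: Cloudy, Fog, Rain, Season, WetGrass, Wind.
These exactly cover the given set, so the node is Humidity.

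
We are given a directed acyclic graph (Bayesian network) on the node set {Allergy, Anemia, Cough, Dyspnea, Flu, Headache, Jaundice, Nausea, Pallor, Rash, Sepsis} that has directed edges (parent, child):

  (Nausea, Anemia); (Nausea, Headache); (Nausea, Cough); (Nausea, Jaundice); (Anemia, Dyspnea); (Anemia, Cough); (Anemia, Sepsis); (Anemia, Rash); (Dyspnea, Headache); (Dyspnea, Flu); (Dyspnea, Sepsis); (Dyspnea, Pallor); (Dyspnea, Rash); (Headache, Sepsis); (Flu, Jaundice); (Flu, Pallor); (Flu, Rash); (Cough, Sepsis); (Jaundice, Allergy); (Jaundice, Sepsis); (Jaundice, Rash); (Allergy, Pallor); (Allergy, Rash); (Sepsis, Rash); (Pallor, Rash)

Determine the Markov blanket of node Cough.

Recall MB(v) = parents ∪ children ∪ spouses, where spouses are the other parents of v's children.
Pa(Cough) = {Anemia, Nausea}.
Children of Cough: Sepsis.
Other parents of Cough's children:
  parents(Sepsis) \ {Cough} = {Anemia, Dyspnea, Headache, Jaundice}.
Union: {Anemia, Nausea} ∪ {Sepsis} ∪ {Anemia, Dyspnea, Headache, Jaundice} = {Anemia, Dyspnea, Headache, Jaundice, Nausea, Sepsis}.

{Anemia, Dyspnea, Headache, Jaundice, Nausea, Sepsis}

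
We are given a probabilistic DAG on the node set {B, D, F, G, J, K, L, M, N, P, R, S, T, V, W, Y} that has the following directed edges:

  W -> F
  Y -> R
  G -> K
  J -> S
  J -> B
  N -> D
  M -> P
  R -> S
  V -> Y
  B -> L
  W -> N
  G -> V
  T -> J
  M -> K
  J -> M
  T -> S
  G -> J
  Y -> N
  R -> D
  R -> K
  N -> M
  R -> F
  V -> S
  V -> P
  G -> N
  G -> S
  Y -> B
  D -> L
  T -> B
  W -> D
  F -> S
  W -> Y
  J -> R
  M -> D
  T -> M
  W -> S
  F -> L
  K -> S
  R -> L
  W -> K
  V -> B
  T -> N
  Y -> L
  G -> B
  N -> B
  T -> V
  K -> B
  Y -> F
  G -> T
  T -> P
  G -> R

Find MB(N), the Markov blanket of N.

{B, D, G, J, K, M, R, T, V, W, Y}

A node's Markov blanket = Pa ∪ Ch ∪ (parents of Ch other than the node itself).
Children of N: B, D, M.
N's parents: G, T, W, Y.
Co-parents of N (other parents of its children):
  parents(M) \ {N} = {J, T}.
  parents(D) \ {N} = {M, R, W}.
  parents(B) \ {N} = {G, J, K, T, V, Y}.
Union: {G, T, W, Y} ∪ {B, D, M} ∪ {G, J, K, M, R, T, V, W, Y} = {B, D, G, J, K, M, R, T, V, W, Y}.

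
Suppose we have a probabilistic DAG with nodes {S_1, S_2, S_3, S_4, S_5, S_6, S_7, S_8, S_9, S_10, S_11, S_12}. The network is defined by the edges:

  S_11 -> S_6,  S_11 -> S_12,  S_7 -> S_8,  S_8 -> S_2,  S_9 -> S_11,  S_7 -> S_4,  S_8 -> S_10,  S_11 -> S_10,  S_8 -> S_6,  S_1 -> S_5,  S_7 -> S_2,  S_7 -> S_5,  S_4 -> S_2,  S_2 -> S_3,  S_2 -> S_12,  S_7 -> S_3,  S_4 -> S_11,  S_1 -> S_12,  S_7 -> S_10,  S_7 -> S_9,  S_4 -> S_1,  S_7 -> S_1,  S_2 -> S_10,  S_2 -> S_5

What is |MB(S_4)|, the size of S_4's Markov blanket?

A node's Markov blanket = Pa ∪ Ch ∪ (parents of Ch other than the node itself).
Pa(S_4) = {S_7}.
Ch(S_4) = {S_1, S_2, S_11}.
For each child, the remaining parents (spouses of S_4):
  parents(S_2) \ {S_4} = {S_7, S_8}.
  S_11's other parent is S_9.
  parents(S_1) \ {S_4} = {S_7}.
MB(S_4) = {S_1, S_2, S_7, S_8, S_9, S_11}, which has 6 nodes.

6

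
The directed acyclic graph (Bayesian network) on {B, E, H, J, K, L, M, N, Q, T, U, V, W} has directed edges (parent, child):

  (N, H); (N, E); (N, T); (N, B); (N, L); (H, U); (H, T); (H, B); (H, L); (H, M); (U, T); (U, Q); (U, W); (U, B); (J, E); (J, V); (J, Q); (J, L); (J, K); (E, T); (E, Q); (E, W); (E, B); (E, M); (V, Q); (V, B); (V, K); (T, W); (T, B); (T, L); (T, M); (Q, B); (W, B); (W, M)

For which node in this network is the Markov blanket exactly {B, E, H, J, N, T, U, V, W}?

Q

The target node must have every member of {B, E, H, J, N, T, U, V, W} as a parent, child, or co-parent, and no others.
Parents of Q: E, J, U, V; children: B; co-parents: E, H, N, T, U, V, W.
These exactly cover the given set, so the node is Q.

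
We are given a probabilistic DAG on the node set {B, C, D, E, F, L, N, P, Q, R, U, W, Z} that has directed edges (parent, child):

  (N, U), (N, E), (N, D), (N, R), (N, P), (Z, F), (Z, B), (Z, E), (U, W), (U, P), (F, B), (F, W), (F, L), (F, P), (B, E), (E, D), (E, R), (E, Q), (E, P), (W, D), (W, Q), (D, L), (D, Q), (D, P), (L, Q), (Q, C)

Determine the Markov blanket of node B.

{E, F, N, Z}

By definition, MB(B) is built from B's parents, B's children, and the co-parents of B.
Parents of B: F, Z.
Children of B: E.
Other parents of B's children:
  E: N, Z
So the Markov blanket of B is {E, F, N, Z}.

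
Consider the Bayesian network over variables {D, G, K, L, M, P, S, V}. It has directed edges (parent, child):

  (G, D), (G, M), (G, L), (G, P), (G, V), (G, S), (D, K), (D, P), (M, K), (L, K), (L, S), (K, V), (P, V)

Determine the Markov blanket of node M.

M's children: K.
Parents of M: G.
Other parents of M's children:
  K's other parents are D, L.
MB(M) = {D, G, K, L}.

{D, G, K, L}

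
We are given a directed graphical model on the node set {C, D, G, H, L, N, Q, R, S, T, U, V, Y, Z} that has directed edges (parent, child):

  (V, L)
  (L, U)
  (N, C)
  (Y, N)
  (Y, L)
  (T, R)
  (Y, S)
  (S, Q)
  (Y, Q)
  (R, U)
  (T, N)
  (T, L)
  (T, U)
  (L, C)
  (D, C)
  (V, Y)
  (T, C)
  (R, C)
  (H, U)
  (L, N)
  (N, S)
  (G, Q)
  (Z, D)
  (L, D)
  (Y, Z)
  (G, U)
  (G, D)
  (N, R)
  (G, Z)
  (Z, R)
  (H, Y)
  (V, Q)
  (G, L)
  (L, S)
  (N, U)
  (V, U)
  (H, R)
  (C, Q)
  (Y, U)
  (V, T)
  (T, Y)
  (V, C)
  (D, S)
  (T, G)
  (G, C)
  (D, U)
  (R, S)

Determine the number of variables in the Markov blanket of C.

10

By definition, MB(C) is built from C's parents, C's children, and the co-parents of C.
Ch(C) = {Q}.
C's parents: D, G, L, N, R, T, V.
Other parents of C's children:
  Q: G, S, V, Y
MB(C) = {D, G, L, N, Q, R, S, T, V, Y}, which has 10 nodes.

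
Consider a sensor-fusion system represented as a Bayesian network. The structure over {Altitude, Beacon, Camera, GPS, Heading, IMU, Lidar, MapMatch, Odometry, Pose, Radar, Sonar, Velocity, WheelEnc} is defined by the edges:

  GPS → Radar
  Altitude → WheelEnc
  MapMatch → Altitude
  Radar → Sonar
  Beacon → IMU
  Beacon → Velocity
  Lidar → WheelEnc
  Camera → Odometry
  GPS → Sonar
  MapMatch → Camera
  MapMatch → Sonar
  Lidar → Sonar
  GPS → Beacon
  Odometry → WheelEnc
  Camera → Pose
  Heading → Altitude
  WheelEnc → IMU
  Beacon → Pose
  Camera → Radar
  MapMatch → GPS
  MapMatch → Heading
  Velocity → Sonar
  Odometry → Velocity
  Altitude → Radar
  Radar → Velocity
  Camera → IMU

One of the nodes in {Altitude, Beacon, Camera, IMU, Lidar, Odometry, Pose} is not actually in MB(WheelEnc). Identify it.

By definition, MB(WheelEnc) is built from WheelEnc's parents, WheelEnc's children, and the co-parents of WheelEnc.
WheelEnc has parents Altitude, Lidar, Odometry.
Ch(WheelEnc) = {IMU}.
For each child, the remaining parents (spouses of WheelEnc):
  IMU: Beacon, Camera
MB(WheelEnc) = {Altitude, Beacon, Camera, IMU, Lidar, Odometry}.
Pose is neither a parent, child, nor co-parent of WheelEnc, so it does not belong.

Pose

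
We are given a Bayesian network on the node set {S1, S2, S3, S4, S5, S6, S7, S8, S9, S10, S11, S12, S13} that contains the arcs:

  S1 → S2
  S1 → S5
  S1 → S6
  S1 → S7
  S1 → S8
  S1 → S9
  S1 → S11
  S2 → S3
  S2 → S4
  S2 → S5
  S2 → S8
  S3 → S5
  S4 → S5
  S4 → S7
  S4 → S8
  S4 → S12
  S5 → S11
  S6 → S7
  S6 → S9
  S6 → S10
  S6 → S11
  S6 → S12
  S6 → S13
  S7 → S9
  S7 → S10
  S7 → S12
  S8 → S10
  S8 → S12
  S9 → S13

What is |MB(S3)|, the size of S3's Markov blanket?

4

The Markov blanket of a node is its parents, its children, and the other parents of its children.
S3's children: S5.
Parents of S3: S2.
Parents of each child, excluding S3:
  S5 also has parents S1, S2, S4.
MB(S3) = {S1, S2, S4, S5}, which has 4 nodes.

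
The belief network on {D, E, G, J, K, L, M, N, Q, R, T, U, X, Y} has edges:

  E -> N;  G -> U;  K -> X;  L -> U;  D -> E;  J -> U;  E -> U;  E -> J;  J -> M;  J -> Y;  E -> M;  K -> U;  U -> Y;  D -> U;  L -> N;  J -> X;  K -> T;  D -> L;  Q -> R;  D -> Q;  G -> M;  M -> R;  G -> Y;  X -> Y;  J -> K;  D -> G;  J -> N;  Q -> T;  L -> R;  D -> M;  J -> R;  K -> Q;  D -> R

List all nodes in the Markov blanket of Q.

{D, J, K, L, M, R, T}

Parents of Q: D, K.
Children of Q: R, T.
Co-parents of Q (other parents of its children):
  parents(R) \ {Q} = {D, J, L, M}.
  parents(T) \ {Q} = {K}.
MB(Q) = {D, J, K, L, M, R, T}.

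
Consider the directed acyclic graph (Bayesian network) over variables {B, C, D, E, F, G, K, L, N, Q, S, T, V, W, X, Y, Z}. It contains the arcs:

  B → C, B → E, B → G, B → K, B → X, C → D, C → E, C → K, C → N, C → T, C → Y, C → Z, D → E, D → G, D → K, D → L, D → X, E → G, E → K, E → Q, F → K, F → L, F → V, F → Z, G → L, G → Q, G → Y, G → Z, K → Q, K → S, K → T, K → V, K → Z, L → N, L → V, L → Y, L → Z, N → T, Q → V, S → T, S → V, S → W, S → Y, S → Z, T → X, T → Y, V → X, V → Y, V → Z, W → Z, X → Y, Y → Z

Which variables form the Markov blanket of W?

Pa(W) = {S}.
Ch(W) = {Z}.
Other parents of W's children:
  parents(Z) \ {W} = {C, F, G, K, L, S, V, Y}.
Union: {S} ∪ {Z} ∪ {C, F, G, K, L, S, V, Y} = {C, F, G, K, L, S, V, Y, Z}.

{C, F, G, K, L, S, V, Y, Z}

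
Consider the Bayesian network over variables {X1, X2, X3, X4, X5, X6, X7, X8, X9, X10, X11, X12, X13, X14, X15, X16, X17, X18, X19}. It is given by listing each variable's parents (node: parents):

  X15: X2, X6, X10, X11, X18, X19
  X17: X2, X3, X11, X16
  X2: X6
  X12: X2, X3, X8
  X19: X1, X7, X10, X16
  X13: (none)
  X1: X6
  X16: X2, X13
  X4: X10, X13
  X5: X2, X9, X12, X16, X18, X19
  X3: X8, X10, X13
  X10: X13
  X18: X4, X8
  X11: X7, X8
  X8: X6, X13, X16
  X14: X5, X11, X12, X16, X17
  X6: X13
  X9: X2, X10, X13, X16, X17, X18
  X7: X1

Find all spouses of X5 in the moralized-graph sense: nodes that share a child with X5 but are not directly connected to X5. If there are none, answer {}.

{X11, X17}

Children of X5: X14.
  X14 also has parents X11, X12, X16, X17.
Excluding nodes already adjacent to X5 (X2, X9, X12, X14, X16, X18, X19), the co-parent-only contribution is {X11, X17}.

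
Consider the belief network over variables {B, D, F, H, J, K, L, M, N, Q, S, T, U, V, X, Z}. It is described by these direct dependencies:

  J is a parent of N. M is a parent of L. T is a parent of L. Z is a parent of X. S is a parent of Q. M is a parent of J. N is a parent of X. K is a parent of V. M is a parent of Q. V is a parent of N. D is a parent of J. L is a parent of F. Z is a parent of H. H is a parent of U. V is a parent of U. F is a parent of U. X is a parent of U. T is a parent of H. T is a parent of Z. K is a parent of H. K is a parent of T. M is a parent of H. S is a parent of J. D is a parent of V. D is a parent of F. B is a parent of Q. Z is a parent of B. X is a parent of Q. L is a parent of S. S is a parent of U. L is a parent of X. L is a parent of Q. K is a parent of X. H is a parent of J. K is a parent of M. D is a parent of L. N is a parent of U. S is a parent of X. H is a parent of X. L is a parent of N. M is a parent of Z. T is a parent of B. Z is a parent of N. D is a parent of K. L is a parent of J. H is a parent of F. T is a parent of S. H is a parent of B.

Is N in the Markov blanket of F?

Yes

N is a co-parent of F: both are parents of U.
So N ∈ MB(F).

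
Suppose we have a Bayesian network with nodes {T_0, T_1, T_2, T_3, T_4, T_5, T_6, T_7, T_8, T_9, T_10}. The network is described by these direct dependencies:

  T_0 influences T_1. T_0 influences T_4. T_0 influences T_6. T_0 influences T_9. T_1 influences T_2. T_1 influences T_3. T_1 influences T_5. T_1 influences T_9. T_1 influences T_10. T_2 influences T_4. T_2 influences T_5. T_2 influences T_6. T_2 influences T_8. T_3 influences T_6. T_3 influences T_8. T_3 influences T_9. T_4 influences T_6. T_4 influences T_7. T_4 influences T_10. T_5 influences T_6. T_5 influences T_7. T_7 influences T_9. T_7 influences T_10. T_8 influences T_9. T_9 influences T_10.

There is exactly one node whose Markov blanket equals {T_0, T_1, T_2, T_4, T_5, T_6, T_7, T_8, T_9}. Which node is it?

T_3

The target node must have every member of {T_0, T_1, T_2, T_4, T_5, T_6, T_7, T_8, T_9} as a parent, child, or co-parent, and no others.
Parents of T_3: T_1; children: T_6, T_8, T_9; co-parents: T_0, T_1, T_2, T_4, T_5, T_7, T_8.
These exactly cover the given set, so the node is T_3.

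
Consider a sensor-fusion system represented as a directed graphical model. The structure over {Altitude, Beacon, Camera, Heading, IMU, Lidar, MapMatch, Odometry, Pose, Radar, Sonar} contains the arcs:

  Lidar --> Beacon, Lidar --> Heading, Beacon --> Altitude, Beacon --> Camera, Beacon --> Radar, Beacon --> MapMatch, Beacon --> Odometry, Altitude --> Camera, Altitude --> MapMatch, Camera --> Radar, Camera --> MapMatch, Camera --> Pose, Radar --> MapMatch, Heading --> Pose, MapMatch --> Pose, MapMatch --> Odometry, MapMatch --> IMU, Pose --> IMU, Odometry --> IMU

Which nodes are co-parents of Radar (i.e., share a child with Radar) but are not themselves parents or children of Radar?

Children of Radar: MapMatch.
  parents(MapMatch) \ {Radar} = {Altitude, Beacon, Camera}.
Excluding nodes already adjacent to Radar (Beacon, Camera, MapMatch), the co-parent-only contribution is {Altitude}.

{Altitude}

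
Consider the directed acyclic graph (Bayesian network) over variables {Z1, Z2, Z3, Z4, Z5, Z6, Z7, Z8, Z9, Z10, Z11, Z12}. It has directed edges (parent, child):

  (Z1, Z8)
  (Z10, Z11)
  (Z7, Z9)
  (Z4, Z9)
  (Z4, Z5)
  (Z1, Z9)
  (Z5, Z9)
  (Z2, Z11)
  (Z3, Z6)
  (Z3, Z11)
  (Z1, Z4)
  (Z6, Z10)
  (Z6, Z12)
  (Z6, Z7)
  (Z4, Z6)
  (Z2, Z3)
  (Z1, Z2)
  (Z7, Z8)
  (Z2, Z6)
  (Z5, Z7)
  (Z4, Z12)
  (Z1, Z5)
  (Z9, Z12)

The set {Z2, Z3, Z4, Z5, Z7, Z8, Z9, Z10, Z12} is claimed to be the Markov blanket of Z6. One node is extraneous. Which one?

Recall MB(v) = parents ∪ children ∪ spouses, where spouses are the other parents of v's children.
Z6's parents: Z2, Z3, Z4.
Children of Z6: Z7, Z10, Z12.
Other parents of Z6's children:
  Z7 also has parent Z5.
  Z10 has no other parent.
  Z12's other parents are Z4, Z9.
MB(Z6) = {Z2, Z3, Z4, Z5, Z7, Z9, Z10, Z12}.
Z8 is neither a parent, child, nor co-parent of Z6, so it does not belong.

Z8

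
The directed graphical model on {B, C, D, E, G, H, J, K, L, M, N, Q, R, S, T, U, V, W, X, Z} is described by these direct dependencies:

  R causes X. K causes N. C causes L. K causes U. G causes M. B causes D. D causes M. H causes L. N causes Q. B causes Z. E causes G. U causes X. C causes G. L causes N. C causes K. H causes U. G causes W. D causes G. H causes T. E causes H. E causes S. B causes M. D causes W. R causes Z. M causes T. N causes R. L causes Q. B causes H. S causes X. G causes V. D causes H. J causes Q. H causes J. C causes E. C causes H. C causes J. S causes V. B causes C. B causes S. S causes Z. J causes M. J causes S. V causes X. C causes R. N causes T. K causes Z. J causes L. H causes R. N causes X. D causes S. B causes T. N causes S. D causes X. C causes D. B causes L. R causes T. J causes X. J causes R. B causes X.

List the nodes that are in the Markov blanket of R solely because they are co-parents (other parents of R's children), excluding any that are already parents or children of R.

Children of R: T, X, Z.
  T: B, H, M, N
  X: B, D, J, N, S, U, V
  Z: B, K, S
Excluding nodes already adjacent to R (C, H, J, N, T, X, Z), the co-parent-only contribution is {B, D, K, M, S, U, V}.

{B, D, K, M, S, U, V}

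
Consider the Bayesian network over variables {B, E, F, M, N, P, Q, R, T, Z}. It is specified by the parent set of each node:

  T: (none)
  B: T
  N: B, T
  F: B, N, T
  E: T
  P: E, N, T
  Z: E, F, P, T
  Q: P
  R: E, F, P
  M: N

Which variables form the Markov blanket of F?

{B, E, N, P, R, T, Z}

F has parents B, N, T.
F's children: R, Z.
Other parents of F's children:
  Z's other parents are E, P, T.
  parents(R) \ {F} = {E, P}.
Union: {B, N, T} ∪ {R, Z} ∪ {E, P, T} = {B, E, N, P, R, T, Z}.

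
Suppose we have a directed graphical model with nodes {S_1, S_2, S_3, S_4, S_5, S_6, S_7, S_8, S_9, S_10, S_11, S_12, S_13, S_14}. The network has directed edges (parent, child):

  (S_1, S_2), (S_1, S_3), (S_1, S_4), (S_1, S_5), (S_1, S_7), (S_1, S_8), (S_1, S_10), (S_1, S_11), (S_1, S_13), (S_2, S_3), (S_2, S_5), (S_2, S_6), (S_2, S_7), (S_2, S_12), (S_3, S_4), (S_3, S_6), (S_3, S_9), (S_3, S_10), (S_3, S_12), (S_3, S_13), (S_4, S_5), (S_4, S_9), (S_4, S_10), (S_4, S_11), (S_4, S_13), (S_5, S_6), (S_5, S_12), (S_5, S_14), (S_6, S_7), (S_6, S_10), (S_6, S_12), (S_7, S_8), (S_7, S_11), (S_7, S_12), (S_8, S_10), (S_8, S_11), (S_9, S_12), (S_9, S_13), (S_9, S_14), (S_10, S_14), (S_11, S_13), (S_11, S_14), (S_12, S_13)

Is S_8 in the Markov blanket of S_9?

S_9 has parents S_3, S_4.
S_9's children: S_12, S_13, S_14.
Parents of each child, excluding S_9:
  S_12's other parents are S_2, S_3, S_5, S_6, S_7.
  S_13's other parents are S_1, S_3, S_4, S_11, S_12.
  parents(S_14) \ {S_9} = {S_5, S_10, S_11}.
MB(S_9) = {S_1, S_2, S_3, S_4, S_5, S_6, S_7, S_10, S_11, S_12, S_13, S_14}; S_8 is not in this set.

No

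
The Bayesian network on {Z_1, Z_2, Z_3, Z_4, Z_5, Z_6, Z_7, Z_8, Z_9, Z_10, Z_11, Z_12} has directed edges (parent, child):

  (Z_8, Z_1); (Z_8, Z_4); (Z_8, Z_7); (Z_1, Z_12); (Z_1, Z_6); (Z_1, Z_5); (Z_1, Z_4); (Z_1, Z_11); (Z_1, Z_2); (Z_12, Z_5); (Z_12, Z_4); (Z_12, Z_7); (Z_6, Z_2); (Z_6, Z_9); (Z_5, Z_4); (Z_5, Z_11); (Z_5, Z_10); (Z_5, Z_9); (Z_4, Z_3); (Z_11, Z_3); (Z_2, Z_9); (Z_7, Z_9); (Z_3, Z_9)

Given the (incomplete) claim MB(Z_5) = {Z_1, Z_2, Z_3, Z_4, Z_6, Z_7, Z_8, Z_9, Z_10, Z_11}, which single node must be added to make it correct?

Z_12

Z_5's parents: Z_1, Z_12.
Ch(Z_5) = {Z_4, Z_9, Z_10, Z_11}.
For each child, the remaining parents (spouses of Z_5):
  Z_4's other parents are Z_1, Z_8, Z_12.
  Z_11's other parent is Z_1.
  Z_10 has no other parent.
  Z_9 also has parents Z_2, Z_3, Z_6, Z_7.
MB(Z_5) = {Z_1, Z_2, Z_3, Z_4, Z_6, Z_7, Z_8, Z_9, Z_10, Z_11, Z_12}.
Comparing with the claimed set, Z_12 is missing.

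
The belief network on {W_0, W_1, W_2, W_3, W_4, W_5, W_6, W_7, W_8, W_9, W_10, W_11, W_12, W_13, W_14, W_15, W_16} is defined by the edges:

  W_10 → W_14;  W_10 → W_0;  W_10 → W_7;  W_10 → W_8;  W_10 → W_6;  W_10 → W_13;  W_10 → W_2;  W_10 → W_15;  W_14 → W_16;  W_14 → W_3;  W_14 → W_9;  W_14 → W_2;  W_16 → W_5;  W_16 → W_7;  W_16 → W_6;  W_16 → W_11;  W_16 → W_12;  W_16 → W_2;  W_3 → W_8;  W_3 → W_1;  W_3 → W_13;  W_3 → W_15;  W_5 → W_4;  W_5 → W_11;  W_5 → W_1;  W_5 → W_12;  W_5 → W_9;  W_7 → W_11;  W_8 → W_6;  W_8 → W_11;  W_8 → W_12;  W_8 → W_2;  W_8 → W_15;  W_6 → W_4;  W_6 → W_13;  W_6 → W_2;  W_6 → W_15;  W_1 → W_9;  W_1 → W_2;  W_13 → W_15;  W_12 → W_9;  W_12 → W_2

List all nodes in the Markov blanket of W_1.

W_1 has parents W_3, W_5.
W_1's children: W_2, W_9.
Co-parents of W_1 (other parents of its children):
  W_9: W_5, W_12, W_14
  W_2: W_6, W_8, W_10, W_12, W_14, W_16
MB(W_1) = {W_2, W_3, W_5, W_6, W_8, W_9, W_10, W_12, W_14, W_16}.

{W_2, W_3, W_5, W_6, W_8, W_9, W_10, W_12, W_14, W_16}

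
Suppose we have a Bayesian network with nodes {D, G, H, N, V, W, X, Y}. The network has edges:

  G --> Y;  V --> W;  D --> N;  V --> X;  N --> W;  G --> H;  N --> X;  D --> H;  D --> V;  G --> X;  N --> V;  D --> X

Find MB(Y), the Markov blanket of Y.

Recall MB(v) = parents ∪ children ∪ spouses, where spouses are the other parents of v's children.
Pa(Y) = {G}.
Children of Y: none.
With no children, Y has no spouses; the co-parent set is empty.
Union: {G} ∪ {} ∪ {} = {G}.

{G}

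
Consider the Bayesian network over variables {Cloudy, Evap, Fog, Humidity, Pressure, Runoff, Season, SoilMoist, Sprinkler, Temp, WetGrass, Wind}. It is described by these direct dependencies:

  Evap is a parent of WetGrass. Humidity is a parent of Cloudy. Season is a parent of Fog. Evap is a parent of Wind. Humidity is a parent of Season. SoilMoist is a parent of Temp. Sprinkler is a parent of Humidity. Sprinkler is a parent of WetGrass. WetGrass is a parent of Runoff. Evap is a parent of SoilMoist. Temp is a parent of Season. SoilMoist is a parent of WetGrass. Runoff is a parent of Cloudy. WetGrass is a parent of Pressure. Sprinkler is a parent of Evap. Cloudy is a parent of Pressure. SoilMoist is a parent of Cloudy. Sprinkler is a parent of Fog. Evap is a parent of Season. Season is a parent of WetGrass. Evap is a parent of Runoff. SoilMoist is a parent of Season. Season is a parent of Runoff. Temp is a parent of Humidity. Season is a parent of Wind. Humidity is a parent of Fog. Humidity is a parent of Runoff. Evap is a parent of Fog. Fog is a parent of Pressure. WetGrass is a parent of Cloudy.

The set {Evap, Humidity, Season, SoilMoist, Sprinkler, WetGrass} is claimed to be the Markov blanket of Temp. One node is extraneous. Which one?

WetGrass

Recall MB(v) = parents ∪ children ∪ spouses, where spouses are the other parents of v's children.
Temp has parent SoilMoist.
Children of Temp: Humidity, Season.
Co-parents of Temp (other parents of its children):
  Humidity's other parent is Sprinkler.
  Season also has parents Evap, Humidity, SoilMoist.
MB(Temp) = {Evap, Humidity, Season, SoilMoist, Sprinkler}.
WetGrass is neither a parent, child, nor co-parent of Temp, so it does not belong.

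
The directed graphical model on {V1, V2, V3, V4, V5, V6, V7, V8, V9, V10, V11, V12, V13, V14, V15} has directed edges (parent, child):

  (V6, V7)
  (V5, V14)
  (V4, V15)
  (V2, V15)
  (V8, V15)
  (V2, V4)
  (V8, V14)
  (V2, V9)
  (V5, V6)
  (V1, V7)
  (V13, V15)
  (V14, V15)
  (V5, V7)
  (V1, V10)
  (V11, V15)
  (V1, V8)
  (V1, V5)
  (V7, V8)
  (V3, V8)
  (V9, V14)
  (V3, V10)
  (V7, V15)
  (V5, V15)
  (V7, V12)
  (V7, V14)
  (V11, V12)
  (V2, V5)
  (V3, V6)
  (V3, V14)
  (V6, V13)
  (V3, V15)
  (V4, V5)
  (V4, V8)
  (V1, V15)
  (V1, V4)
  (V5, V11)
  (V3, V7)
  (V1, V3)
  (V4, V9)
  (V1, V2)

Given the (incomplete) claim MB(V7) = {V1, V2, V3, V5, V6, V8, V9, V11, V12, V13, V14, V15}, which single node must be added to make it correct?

V4

By definition, MB(V7) is built from V7's parents, V7's children, and the co-parents of V7.
V7's parents: V1, V3, V5, V6.
Ch(V7) = {V8, V12, V14, V15}.
Parents of each child, excluding V7:
  V8 also has parents V1, V3, V4.
  parents(V12) \ {V7} = {V11}.
  parents(V14) \ {V7} = {V3, V5, V8, V9}.
  V15's other parents are V1, V2, V3, V4, V5, V8, V11, V13, V14.
MB(V7) = {V1, V2, V3, V4, V5, V6, V8, V9, V11, V12, V13, V14, V15}.
Comparing with the claimed set, V4 is missing.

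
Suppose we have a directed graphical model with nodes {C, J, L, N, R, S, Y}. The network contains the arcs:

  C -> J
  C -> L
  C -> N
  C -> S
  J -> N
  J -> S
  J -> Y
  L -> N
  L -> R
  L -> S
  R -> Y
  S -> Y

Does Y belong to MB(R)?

Yes

Y is a child of R.
So Y ∈ MB(R).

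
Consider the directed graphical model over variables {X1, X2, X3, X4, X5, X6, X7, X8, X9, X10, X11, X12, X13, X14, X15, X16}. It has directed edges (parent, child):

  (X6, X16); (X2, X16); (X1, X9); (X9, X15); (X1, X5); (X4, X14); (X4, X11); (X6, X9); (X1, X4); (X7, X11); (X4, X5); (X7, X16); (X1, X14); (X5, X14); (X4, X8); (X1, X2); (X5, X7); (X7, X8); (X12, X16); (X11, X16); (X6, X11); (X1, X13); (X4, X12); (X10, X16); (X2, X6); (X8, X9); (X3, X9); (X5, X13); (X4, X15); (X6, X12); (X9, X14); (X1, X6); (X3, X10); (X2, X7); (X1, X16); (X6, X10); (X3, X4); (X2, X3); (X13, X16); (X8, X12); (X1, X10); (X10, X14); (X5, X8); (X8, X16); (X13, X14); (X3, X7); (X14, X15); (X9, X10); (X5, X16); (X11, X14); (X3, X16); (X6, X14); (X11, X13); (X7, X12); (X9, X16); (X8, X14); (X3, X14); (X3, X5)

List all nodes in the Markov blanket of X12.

{X1, X2, X3, X4, X5, X6, X7, X8, X9, X10, X11, X13, X16}

A node's Markov blanket = Pa ∪ Ch ∪ (parents of Ch other than the node itself).
Children of X12: X16.
Pa(X12) = {X4, X6, X7, X8}.
Other parents of X12's children:
  X16's other parents are X1, X2, X3, X5, X6, X7, X8, X9, X10, X11, X13.
Union: {X4, X6, X7, X8} ∪ {X16} ∪ {X1, X2, X3, X5, X6, X7, X8, X9, X10, X11, X13} = {X1, X2, X3, X4, X5, X6, X7, X8, X9, X10, X11, X13, X16}.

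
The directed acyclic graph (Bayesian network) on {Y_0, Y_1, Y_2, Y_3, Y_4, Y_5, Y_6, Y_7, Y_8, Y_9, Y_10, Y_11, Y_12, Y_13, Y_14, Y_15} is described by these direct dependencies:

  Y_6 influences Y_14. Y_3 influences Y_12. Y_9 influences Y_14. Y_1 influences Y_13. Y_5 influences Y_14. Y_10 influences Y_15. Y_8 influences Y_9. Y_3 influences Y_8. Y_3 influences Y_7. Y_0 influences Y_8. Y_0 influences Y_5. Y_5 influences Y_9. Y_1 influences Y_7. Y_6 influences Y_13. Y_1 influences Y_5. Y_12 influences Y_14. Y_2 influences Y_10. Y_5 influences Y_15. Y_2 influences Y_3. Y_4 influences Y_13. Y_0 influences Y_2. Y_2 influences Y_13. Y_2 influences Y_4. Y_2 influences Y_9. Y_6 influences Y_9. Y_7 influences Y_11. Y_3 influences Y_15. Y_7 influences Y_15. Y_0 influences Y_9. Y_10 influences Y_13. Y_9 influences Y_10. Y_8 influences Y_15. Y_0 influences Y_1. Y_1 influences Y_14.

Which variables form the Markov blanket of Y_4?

The Markov blanket of a node is its parents, its children, and the other parents of its children.
Y_4's children: Y_13.
Y_4's parents: Y_2.
For each child, the remaining parents (spouses of Y_4):
  parents(Y_13) \ {Y_4} = {Y_1, Y_2, Y_6, Y_10}.
Taking the union gives {Y_1, Y_2, Y_6, Y_10, Y_13}.

{Y_1, Y_2, Y_6, Y_10, Y_13}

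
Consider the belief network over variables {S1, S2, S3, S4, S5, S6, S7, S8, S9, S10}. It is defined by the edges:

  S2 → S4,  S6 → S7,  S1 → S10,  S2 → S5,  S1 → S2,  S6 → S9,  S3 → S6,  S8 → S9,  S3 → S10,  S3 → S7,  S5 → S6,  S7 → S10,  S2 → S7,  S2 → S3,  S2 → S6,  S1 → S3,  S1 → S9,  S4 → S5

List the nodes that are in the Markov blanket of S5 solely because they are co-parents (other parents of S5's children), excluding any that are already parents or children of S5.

{S3}

Children of S5: S6.
  S6's other parents are S2, S3.
Excluding nodes already adjacent to S5 (S2, S4, S6), the co-parent-only contribution is {S3}.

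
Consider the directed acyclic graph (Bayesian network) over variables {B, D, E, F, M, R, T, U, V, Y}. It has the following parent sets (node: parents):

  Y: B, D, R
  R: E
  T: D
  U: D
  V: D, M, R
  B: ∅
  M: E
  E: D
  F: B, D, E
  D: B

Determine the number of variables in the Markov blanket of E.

5

E has parent D.
Children of E: F, M, R.
For each child, the remaining parents (spouses of E):
  F's other parents are B, D.
  M has no other parent.
  R: no additional parents.
MB(E) = {B, D, F, M, R}, which has 5 nodes.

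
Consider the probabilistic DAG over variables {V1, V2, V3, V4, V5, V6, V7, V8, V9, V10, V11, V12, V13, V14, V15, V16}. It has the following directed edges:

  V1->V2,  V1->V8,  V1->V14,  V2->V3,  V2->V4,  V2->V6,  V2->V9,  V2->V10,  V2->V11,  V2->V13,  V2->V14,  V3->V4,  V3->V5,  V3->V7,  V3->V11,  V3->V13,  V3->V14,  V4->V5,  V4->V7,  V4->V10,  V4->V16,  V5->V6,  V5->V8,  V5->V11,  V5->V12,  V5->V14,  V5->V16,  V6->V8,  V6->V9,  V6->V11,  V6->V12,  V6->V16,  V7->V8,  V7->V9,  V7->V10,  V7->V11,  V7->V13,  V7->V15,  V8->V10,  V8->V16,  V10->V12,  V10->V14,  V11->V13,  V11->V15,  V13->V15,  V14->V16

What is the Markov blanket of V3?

{V1, V2, V4, V5, V6, V7, V10, V11, V13, V14}

A node's Markov blanket = Pa ∪ Ch ∪ (parents of Ch other than the node itself).
Parents of V3: V2.
V3's children: V4, V5, V7, V11, V13, V14.
For each child, the remaining parents (spouses of V3):
  parents(V4) \ {V3} = {V2}.
  V5 also has parent V4.
  V7's other parent is V4.
  V11's other parents are V2, V5, V6, V7.
  parents(V13) \ {V3} = {V2, V7, V11}.
  V14 also has parents V1, V2, V5, V10.
Taking the union gives {V1, V2, V4, V5, V6, V7, V10, V11, V13, V14}.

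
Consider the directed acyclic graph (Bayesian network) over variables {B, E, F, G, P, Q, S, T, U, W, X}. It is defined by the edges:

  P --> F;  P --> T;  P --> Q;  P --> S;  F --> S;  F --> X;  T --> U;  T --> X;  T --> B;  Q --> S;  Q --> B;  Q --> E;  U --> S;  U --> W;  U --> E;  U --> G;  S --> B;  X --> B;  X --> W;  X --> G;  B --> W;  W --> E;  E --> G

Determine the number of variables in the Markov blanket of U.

Parents of U: T.
U's children: E, G, S, W.
For each child, the remaining parents (spouses of U):
  S also has parents F, P, Q.
  W also has parents B, X.
  parents(E) \ {U} = {Q, W}.
  G also has parents E, X.
MB(U) = {B, E, F, G, P, Q, S, T, W, X}, which has 10 nodes.

10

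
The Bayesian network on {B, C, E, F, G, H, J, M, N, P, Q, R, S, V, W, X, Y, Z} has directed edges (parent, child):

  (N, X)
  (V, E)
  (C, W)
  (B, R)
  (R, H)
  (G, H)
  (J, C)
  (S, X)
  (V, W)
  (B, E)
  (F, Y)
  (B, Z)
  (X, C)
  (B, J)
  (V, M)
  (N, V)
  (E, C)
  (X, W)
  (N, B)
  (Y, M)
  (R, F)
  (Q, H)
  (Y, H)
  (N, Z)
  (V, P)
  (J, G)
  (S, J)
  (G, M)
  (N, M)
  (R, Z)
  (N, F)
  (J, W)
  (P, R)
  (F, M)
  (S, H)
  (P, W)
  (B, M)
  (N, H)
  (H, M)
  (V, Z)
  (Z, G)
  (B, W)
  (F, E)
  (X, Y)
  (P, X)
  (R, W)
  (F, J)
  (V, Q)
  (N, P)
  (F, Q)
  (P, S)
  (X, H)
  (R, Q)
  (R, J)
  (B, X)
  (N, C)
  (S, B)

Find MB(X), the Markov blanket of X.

{B, C, E, F, G, H, J, N, P, Q, R, S, V, W, Y}

By definition, MB(X) is built from X's parents, X's children, and the co-parents of X.
X's parents: B, N, P, S.
Ch(X) = {C, H, W, Y}.
Co-parents of X (other parents of its children):
  C's other parents are E, J, N.
  W also has parents B, C, J, P, R, V.
  parents(Y) \ {X} = {F}.
  H's other parents are G, N, Q, R, S, Y.
Union: {B, N, P, S} ∪ {C, H, W, Y} ∪ {B, C, E, F, G, J, N, P, Q, R, S, V, Y} = {B, C, E, F, G, H, J, N, P, Q, R, S, V, W, Y}.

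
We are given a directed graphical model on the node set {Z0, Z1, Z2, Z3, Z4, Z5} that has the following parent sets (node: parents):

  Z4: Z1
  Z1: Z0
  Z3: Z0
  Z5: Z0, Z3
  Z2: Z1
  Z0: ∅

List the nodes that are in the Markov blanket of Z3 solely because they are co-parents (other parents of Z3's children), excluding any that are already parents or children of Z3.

Children of Z3: Z5.
  Z5's other parent is Z0.
Excluding nodes already adjacent to Z3 (Z0, Z5), the co-parent-only contribution is {}.

{}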